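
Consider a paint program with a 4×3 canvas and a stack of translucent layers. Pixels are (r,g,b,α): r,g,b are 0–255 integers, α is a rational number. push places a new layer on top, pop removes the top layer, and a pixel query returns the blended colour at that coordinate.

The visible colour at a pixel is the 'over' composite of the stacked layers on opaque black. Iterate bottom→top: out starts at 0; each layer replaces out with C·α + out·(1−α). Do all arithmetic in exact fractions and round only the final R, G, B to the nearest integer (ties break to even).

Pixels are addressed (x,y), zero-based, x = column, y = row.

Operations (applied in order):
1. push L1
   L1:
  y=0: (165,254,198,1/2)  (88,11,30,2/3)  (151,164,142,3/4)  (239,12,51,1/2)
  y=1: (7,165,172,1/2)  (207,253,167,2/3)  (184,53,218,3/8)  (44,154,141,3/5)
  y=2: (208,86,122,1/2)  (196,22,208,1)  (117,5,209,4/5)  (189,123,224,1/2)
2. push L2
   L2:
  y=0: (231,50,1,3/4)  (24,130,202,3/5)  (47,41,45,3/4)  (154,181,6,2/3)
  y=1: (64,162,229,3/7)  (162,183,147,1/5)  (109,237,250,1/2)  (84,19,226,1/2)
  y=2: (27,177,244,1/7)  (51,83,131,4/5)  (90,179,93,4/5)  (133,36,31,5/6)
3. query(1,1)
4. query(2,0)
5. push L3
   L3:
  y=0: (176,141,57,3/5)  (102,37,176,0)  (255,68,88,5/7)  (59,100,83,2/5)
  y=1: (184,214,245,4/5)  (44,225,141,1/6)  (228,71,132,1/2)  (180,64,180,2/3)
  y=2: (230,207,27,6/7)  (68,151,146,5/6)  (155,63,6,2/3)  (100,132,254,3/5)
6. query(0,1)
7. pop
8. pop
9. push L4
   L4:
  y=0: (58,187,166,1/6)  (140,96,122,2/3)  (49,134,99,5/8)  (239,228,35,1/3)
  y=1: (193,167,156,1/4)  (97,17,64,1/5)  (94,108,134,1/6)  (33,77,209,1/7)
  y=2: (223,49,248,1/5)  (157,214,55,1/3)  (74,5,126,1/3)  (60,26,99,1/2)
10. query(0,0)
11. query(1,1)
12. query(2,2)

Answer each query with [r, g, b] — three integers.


(1,1) stack=L1,L2; from [0,0,0]:
after L1 α=2/3: [138, 506/3, 334/3]
after L2 α=1/5: [714/5, 2573/15, 1777/15]
= [143, 172, 118]

(2,0) stack=L1,L2; from [0,0,0]:
L1 α=3/4: [453/4, 123, 213/2]
L2 α=3/4: [1017/16, 123/2, 483/8]
→ [64, 62, 60]

query (0,1) [L1,L2,L3] — begin 0,0,0
L1 α=1/2: [7/2, 165/2, 86]
L2 α=3/7: [206/7, 816/7, 1031/7]
L3 α=4/5: [5358/35, 6808/35, 7891/35]
rounded: [153, 195, 225]

query (0,0) [L1,L4] — begin 0,0,0
after L1 α=1/2: [165/2, 127, 99]
after L4 α=1/6: [941/12, 137, 661/6]
= [78, 137, 110]

query (1,1) [L1,L4] — begin 0,0,0
+L1 (α=2/3) → [138, 506/3, 334/3]
+L4 (α=1/5) → [649/5, 415/3, 1528/15]
rounded: [130, 138, 102]

(2,2) stack=L1,L4; from [0,0,0]:
L1 α=4/5: [468/5, 4, 836/5]
L4 α=1/3: [1306/15, 13/3, 2302/15]
→ [87, 4, 153]


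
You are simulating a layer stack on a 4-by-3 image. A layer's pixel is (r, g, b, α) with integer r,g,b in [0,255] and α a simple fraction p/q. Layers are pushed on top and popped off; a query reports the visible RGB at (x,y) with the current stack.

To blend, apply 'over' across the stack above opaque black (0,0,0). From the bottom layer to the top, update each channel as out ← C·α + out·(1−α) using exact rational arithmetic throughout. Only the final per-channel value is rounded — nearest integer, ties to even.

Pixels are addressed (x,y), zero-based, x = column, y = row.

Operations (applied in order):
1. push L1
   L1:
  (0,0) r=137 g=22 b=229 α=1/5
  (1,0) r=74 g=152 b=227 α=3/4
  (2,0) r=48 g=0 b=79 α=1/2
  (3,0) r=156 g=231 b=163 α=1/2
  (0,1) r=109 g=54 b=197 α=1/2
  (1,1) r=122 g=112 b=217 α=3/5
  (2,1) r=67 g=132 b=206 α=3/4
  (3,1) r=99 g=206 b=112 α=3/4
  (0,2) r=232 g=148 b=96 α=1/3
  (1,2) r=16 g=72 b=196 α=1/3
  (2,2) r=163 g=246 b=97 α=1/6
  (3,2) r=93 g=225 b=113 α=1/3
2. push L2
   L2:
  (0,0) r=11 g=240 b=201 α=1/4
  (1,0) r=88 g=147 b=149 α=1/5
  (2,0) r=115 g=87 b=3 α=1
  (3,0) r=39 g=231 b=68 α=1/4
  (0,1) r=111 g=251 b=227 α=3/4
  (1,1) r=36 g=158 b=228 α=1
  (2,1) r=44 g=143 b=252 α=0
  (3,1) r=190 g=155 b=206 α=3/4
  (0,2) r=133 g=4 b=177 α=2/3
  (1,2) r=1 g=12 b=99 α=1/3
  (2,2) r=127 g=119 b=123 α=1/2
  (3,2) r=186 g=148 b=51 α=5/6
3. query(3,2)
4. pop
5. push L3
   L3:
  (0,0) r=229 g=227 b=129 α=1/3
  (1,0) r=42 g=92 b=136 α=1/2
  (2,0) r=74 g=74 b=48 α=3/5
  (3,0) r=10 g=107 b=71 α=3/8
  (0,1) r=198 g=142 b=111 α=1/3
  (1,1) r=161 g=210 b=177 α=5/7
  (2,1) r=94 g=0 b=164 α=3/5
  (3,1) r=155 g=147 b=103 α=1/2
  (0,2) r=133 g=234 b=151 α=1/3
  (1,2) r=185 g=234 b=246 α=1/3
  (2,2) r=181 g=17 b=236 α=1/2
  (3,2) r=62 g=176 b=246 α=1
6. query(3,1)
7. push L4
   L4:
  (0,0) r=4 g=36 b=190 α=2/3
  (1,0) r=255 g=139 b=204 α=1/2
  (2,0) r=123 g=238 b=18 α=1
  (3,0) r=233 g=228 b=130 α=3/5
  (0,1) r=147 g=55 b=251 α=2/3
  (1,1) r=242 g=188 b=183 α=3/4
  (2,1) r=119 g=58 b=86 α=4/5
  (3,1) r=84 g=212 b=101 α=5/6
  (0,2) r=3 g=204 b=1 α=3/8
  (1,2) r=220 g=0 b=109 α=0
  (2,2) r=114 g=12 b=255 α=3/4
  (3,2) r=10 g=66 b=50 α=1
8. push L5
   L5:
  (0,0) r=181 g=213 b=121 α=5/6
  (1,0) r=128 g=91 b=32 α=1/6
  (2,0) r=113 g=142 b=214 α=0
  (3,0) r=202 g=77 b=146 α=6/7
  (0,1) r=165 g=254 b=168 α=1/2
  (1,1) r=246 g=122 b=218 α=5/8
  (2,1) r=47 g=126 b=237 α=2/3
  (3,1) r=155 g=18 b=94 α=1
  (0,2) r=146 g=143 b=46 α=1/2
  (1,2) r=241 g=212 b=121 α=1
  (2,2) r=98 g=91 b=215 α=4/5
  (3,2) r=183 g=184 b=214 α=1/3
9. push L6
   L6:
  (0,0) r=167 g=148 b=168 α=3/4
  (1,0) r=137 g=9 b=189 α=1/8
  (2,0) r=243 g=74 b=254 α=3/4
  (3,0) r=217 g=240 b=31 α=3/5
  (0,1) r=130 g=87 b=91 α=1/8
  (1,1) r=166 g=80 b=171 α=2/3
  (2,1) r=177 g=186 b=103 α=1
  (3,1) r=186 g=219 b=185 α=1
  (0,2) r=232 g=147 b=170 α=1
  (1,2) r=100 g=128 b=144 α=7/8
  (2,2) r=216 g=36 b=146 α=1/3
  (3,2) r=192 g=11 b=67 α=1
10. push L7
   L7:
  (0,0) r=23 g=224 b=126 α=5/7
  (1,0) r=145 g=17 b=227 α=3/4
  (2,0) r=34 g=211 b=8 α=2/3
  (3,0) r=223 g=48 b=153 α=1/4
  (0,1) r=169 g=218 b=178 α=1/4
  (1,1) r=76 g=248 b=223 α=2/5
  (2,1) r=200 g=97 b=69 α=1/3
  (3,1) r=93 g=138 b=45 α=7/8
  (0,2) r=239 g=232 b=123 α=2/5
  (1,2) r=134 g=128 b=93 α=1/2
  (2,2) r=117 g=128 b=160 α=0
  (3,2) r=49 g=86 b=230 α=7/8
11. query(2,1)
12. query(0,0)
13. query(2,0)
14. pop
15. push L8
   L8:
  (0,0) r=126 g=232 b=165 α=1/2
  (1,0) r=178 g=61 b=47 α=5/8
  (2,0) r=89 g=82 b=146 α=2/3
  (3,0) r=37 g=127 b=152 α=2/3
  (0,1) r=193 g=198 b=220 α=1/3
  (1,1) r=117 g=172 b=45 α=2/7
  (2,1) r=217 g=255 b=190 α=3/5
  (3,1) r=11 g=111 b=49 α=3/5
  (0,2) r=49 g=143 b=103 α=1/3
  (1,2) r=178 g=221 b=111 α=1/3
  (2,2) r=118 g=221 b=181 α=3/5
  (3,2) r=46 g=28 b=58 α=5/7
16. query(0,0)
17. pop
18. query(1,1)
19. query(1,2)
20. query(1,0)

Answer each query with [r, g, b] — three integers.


query (3,2) [L1,L2] — begin 0,0,0
after L1 α=1/3: [31, 75, 113/3]
after L2 α=5/6: [961/6, 815/6, 439/9]
rounded: [160, 136, 49]

query (3,1) [L1,L3] — begin 0,0,0
L1 α=3/4: [297/4, 309/2, 84]
L3 α=1/2: [917/8, 603/4, 187/2]
→ [115, 151, 94]

(2,1) stack=L1,L3,L4,L5,L6,L7; from [0,0,0]:
+L1 (α=3/4) → [201/4, 99, 309/2]
+L3 (α=3/5) → [153/2, 198/5, 801/5]
+L4 (α=4/5) → [221/2, 1358/25, 2521/25]
+L5 (α=2/3) → [409/6, 7658/75, 14371/75]
+L6 (α=1) → [177, 186, 103]
+L7 (α=1/3) → [554/3, 469/3, 275/3]
rounded: [185, 156, 92]

(0,0) stack=L1,L3,L4,L5,L6,L7; from [0,0,0]:
L1 α=1/5: [137/5, 22/5, 229/5]
L3 α=1/3: [473/5, 393/5, 1103/15]
L4 α=2/3: [171/5, 251/5, 6803/45]
L5 α=5/6: [2348/15, 2788/15, 17014/135]
L6 α=3/4: [9863/60, 2362/15, 42527/270]
L7 α=5/7: [13313/210, 21524/105, 127577/945]
→ [63, 205, 135]

(2,0) stack=L1,L3,L4,L5,L6,L7; from [0,0,0]:
L1 α=1/2: [24, 0, 79/2]
L3 α=3/5: [54, 222/5, 223/5]
L4 α=1: [123, 238, 18]
L5 α=0: [123, 238, 18]
L6 α=3/4: [213, 115, 195]
L7 α=2/3: [281/3, 179, 211/3]
rounded: [94, 179, 70]

(0,0) stack=L1,L3,L4,L5,L6,L8; from [0,0,0]:
+L1 (α=1/5) → [137/5, 22/5, 229/5]
+L3 (α=1/3) → [473/5, 393/5, 1103/15]
+L4 (α=2/3) → [171/5, 251/5, 6803/45]
+L5 (α=5/6) → [2348/15, 2788/15, 17014/135]
+L6 (α=3/4) → [9863/60, 2362/15, 42527/270]
+L8 (α=1/2) → [17423/120, 2921/15, 87077/540]
→ [145, 195, 161]

at x=1,y=1 over L1,L3,L4,L5,L6:
+L1 (α=3/5) → [366/5, 336/5, 651/5]
+L3 (α=5/7) → [4757/35, 846/5, 5727/35]
+L4 (α=3/4) → [30167/140, 1833/10, 12471/70]
+L5 (α=5/8) → [262701/1120, 11599/80, 113713/560]
+L6 (α=2/3) → [634541/3360, 8133/80, 305233/1680]
rounded: [189, 102, 182]

query (1,2) [L1,L3,L4,L5,L6] — begin 0,0,0
after L1 α=1/3: [16/3, 24, 196/3]
after L3 α=1/3: [587/9, 94, 1130/9]
after L4 α=0: [587/9, 94, 1130/9]
after L5 α=1: [241, 212, 121]
after L6 α=7/8: [941/8, 277/2, 1129/8]
= [118, 138, 141]

(1,0) stack=L1,L3,L4,L5,L6; from [0,0,0]:
+L1 (α=3/4) → [111/2, 114, 681/4]
+L3 (α=1/2) → [195/4, 103, 1225/8]
+L4 (α=1/2) → [1215/8, 121, 2857/16]
+L5 (α=1/6) → [7099/48, 116, 14797/96]
+L6 (α=1/8) → [56269/384, 821/8, 121723/768]
→ [147, 103, 158]


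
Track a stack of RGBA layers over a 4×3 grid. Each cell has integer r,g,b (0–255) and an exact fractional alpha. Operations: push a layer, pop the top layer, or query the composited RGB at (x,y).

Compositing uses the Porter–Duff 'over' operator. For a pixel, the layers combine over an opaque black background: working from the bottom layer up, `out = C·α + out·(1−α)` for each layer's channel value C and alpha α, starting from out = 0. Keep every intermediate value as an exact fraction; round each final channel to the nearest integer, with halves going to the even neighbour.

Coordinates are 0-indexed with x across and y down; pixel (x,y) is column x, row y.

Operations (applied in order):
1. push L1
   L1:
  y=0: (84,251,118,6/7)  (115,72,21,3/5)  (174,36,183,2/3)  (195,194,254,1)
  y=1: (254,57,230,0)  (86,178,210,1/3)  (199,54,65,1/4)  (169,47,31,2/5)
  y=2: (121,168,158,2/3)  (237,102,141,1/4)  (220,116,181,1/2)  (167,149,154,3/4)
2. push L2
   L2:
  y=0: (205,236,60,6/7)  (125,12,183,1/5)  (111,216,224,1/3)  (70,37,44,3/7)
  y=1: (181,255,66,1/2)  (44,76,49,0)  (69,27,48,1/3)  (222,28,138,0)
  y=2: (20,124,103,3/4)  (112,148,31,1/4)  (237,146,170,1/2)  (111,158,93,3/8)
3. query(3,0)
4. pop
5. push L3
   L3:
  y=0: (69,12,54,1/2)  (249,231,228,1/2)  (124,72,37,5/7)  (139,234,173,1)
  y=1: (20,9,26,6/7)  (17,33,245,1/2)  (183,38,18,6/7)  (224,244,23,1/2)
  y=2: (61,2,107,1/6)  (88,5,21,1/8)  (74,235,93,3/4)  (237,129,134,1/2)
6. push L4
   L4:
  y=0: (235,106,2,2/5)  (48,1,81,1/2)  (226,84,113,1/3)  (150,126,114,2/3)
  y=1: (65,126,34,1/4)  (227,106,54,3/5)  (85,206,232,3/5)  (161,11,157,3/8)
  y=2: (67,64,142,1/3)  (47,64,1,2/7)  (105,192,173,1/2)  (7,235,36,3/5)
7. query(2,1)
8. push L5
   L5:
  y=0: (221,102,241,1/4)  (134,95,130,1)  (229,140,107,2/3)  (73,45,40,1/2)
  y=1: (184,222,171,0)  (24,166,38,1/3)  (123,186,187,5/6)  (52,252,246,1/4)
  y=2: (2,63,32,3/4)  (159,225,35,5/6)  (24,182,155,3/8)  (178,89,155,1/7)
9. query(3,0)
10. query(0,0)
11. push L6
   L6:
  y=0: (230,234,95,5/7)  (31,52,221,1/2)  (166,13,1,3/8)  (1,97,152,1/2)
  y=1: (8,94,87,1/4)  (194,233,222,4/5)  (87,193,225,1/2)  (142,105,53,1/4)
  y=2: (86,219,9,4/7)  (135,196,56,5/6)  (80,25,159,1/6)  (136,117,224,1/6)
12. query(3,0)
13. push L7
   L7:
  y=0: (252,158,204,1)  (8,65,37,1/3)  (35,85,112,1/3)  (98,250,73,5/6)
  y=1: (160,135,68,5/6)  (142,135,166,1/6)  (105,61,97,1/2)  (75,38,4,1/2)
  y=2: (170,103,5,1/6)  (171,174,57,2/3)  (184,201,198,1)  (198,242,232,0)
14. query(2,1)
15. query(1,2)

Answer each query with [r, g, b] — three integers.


(3,0) stack=L1,L2; from [0,0,0]:
+L1 (α=1) → [195, 194, 254]
+L2 (α=3/7) → [990/7, 887/7, 164]
→ [141, 127, 164]

query (2,1) [L1,L3,L4] — begin 0,0,0
L1 α=1/4: [199/4, 27/2, 65/4]
L3 α=6/7: [4591/28, 69/2, 71/4]
L4 α=3/5: [8161/70, 687/5, 1463/10]
= [117, 137, 146]

at x=3,y=0 over L1,L3,L4,L5:
+L1 (α=1) → [195, 194, 254]
+L3 (α=1) → [139, 234, 173]
+L4 (α=2/3) → [439/3, 162, 401/3]
+L5 (α=1/2) → [329/3, 207/2, 521/6]
rounded: [110, 104, 87]

at x=0,y=0 over L1,L3,L4,L5:
after L1 α=6/7: [72, 1506/7, 708/7]
after L3 α=1/2: [141/2, 795/7, 543/7]
after L4 α=2/5: [1363/10, 3869/35, 1657/35]
after L5 α=1/4: [6299/40, 15177/140, 6703/70]
→ [157, 108, 96]

(3,0) stack=L1,L3,L4,L5,L6; from [0,0,0]:
L1 α=1: [195, 194, 254]
L3 α=1: [139, 234, 173]
L4 α=2/3: [439/3, 162, 401/3]
L5 α=1/2: [329/3, 207/2, 521/6]
L6 α=1/2: [166/3, 401/4, 1433/12]
= [55, 100, 119]

query (2,1) [L1,L3,L4,L5,L6,L7] — begin 0,0,0
L1 α=1/4: [199/4, 27/2, 65/4]
L3 α=6/7: [4591/28, 69/2, 71/4]
L4 α=3/5: [8161/70, 687/5, 1463/10]
L5 α=5/6: [51211/420, 1779/10, 10813/60]
L6 α=1/2: [87751/840, 3709/20, 24313/120]
L7 α=1/2: [175951/1680, 4929/40, 35953/240]
= [105, 123, 150]

(1,2) stack=L1,L3,L4,L5,L6,L7; from [0,0,0]:
L1 α=1/4: [237/4, 51/2, 141/4]
L3 α=1/8: [2011/32, 367/16, 1071/32]
L4 α=2/7: [13063/224, 3883/112, 5419/224]
L5 α=5/6: [191143/1344, 129883/672, 14873/448]
L6 α=5/6: [1098343/8064, 788443/4032, 46771/896]
L7 α=2/3: [3856231/24192, 2191579/12096, 148915/2688]
= [159, 181, 55]


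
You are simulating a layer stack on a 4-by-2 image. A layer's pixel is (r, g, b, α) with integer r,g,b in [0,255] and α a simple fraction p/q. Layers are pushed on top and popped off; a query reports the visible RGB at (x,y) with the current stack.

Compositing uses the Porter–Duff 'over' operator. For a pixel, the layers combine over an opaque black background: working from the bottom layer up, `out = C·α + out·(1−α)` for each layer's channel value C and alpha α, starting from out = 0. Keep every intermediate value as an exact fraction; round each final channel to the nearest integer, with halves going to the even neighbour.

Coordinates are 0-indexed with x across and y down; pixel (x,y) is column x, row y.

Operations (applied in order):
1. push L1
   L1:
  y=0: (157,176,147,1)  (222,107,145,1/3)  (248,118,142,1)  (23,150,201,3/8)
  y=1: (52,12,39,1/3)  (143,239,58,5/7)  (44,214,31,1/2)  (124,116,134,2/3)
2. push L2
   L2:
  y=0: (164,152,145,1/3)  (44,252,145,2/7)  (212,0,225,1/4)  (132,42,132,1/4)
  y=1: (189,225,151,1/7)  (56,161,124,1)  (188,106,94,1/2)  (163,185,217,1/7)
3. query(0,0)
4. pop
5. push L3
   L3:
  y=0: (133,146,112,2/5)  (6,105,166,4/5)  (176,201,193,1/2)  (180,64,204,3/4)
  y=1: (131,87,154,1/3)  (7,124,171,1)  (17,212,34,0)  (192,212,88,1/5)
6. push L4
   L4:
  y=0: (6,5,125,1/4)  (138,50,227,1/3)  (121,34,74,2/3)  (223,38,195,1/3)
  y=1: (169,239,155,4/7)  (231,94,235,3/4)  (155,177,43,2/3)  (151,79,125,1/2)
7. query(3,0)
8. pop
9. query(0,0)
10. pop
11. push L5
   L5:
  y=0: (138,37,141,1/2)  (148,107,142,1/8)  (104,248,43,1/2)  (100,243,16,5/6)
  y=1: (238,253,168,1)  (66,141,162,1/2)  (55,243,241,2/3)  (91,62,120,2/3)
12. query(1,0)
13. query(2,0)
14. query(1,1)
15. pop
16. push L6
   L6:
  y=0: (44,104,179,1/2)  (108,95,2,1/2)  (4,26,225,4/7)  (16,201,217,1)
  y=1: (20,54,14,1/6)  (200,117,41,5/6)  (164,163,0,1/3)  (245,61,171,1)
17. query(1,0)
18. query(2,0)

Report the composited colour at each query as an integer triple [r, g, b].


(0,0) stack=L1,L2; from [0,0,0]:
L1 α=1: [157, 176, 147]
L2 α=1/3: [478/3, 168, 439/3]
rounded: [159, 168, 146]

(3,0) stack=L1,L3,L4; from [0,0,0]:
after L1 α=3/8: [69/8, 225/4, 603/8]
after L3 α=3/4: [4389/32, 993/16, 5499/32]
after L4 α=1/3: [7957/48, 1297/24, 2873/16]
→ [166, 54, 180]

(0,0) stack=L1,L3; from [0,0,0]:
+L1 (α=1) → [157, 176, 147]
+L3 (α=2/5) → [737/5, 164, 133]
rounded: [147, 164, 133]

(1,0) stack=L1,L5; from [0,0,0]:
L1 α=1/3: [74, 107/3, 145/3]
L5 α=1/8: [333/4, 535/12, 1441/24]
rounded: [83, 45, 60]

query (2,0) [L1,L5] — begin 0,0,0
after L1 α=1: [248, 118, 142]
after L5 α=1/2: [176, 183, 185/2]
rounded: [176, 183, 92]

(1,1) stack=L1,L5; from [0,0,0]:
after L1 α=5/7: [715/7, 1195/7, 290/7]
after L5 α=1/2: [1177/14, 1091/7, 712/7]
→ [84, 156, 102]

(1,0) stack=L1,L6; from [0,0,0]:
L1 α=1/3: [74, 107/3, 145/3]
L6 α=1/2: [91, 196/3, 151/6]
rounded: [91, 65, 25]

at x=2,y=0 over L1,L6:
L1 α=1: [248, 118, 142]
L6 α=4/7: [760/7, 458/7, 1326/7]
= [109, 65, 189]


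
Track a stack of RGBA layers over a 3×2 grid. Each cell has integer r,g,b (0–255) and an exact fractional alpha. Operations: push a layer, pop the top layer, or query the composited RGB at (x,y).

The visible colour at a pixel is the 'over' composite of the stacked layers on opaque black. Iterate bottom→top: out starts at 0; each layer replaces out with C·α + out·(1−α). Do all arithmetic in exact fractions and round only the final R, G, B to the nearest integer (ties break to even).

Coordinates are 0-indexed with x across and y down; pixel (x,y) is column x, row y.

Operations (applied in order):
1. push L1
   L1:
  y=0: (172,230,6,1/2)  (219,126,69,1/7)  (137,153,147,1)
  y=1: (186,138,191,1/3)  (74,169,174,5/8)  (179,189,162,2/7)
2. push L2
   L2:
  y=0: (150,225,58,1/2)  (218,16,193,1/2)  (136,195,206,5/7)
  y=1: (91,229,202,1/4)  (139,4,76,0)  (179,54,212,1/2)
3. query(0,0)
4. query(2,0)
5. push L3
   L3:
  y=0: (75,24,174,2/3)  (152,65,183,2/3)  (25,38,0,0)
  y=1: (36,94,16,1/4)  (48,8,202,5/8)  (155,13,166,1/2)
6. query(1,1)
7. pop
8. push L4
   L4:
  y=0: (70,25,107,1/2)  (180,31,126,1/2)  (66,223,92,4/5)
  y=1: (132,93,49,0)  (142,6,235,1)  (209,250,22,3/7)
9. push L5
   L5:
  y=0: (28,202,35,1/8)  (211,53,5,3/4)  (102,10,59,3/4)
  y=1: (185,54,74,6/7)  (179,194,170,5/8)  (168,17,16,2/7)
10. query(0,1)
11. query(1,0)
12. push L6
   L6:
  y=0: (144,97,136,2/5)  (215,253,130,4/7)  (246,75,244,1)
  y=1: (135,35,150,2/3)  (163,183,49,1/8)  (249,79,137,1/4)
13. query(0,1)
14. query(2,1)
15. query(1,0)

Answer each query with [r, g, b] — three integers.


at x=0,y=0 over L1,L2:
+L1 (α=1/2) → [86, 115, 3]
+L2 (α=1/2) → [118, 170, 61/2]
→ [118, 170, 30]

(2,0) stack=L1,L2; from [0,0,0]:
+L1 (α=1) → [137, 153, 147]
+L2 (α=5/7) → [954/7, 183, 1324/7]
→ [136, 183, 189]

query (1,1) [L1,L2,L3] — begin 0,0,0
after L1 α=5/8: [185/4, 845/8, 435/4]
after L2 α=0: [185/4, 845/8, 435/4]
after L3 α=5/8: [1515/32, 2855/64, 5345/32]
rounded: [47, 45, 167]

at x=0,y=1 over L1,L2,L4,L5:
+L1 (α=1/3) → [62, 46, 191/3]
+L2 (α=1/4) → [277/4, 367/4, 393/4]
+L4 (α=0) → [277/4, 367/4, 393/4]
+L5 (α=6/7) → [4717/28, 1663/28, 2169/28]
= [168, 59, 77]

(1,0) stack=L1,L2,L4,L5; from [0,0,0]:
after L1 α=1/7: [219/7, 18, 69/7]
after L2 α=1/2: [1745/14, 17, 710/7]
after L4 α=1/2: [4265/28, 24, 796/7]
after L5 α=3/4: [21989/112, 183/4, 901/28]
→ [196, 46, 32]

query (0,1) [L1,L2,L4,L5,L6] — begin 0,0,0
+L1 (α=1/3) → [62, 46, 191/3]
+L2 (α=1/4) → [277/4, 367/4, 393/4]
+L4 (α=0) → [277/4, 367/4, 393/4]
+L5 (α=6/7) → [4717/28, 1663/28, 2169/28]
+L6 (α=2/3) → [12277/84, 3623/84, 3523/28]
→ [146, 43, 126]

(2,1) stack=L1,L2,L4,L5,L6; from [0,0,0]:
L1 α=2/7: [358/7, 54, 324/7]
L2 α=1/2: [1611/14, 54, 904/7]
L4 α=3/7: [7611/49, 138, 4078/49]
L5 α=2/7: [54519/343, 724/7, 21958/343]
L6 α=1/4: [62241/343, 2725/28, 112865/1372]
rounded: [181, 97, 82]

at x=1,y=0 over L1,L2,L4,L5,L6:
after L1 α=1/7: [219/7, 18, 69/7]
after L2 α=1/2: [1745/14, 17, 710/7]
after L4 α=1/2: [4265/28, 24, 796/7]
after L5 α=3/4: [21989/112, 183/4, 901/28]
after L6 α=4/7: [162287/784, 4597/28, 17263/196]
rounded: [207, 164, 88]


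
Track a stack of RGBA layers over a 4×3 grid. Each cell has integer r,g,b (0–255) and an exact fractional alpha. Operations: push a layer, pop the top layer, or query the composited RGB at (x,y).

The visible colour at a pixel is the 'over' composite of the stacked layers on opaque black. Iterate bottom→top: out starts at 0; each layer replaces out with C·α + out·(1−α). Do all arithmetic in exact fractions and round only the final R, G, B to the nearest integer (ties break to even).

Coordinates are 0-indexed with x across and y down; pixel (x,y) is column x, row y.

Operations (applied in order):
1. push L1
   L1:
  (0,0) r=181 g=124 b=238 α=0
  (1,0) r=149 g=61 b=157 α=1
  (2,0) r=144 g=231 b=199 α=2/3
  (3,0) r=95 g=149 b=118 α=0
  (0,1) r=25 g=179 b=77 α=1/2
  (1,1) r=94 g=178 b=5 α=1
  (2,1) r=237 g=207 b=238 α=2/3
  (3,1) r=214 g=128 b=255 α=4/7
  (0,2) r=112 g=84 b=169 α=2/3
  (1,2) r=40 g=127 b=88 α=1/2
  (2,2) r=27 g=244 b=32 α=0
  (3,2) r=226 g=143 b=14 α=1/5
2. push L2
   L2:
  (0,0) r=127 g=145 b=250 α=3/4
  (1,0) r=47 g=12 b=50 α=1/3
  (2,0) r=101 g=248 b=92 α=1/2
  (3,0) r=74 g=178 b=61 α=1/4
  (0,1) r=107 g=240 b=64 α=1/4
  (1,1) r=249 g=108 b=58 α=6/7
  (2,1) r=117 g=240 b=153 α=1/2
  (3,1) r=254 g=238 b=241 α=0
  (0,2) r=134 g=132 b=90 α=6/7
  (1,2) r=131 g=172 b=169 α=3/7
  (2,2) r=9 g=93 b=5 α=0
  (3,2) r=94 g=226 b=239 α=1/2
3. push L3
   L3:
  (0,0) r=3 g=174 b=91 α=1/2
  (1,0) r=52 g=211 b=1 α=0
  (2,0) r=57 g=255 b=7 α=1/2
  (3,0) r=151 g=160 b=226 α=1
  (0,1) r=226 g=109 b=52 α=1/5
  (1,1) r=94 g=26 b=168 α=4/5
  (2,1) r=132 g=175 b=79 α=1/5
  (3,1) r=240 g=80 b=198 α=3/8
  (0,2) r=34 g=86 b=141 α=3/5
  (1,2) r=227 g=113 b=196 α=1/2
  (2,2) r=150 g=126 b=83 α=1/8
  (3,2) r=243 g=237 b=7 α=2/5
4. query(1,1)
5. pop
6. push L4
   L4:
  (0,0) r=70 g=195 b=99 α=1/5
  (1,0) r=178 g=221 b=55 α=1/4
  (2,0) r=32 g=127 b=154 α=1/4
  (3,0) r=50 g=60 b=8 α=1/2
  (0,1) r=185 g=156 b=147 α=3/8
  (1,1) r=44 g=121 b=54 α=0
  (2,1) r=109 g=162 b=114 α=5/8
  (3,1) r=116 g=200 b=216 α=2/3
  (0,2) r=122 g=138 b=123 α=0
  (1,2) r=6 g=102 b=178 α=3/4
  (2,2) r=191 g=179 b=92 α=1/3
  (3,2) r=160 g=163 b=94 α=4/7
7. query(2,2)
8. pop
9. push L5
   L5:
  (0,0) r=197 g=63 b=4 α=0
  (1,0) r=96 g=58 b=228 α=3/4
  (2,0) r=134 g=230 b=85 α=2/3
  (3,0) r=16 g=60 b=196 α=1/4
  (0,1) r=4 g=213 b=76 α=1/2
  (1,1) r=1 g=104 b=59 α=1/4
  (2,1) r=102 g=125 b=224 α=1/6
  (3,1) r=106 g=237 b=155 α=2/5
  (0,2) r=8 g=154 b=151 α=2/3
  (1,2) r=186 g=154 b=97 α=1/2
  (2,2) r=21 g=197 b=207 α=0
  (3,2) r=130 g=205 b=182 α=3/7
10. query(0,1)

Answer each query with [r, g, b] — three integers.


at x=1,y=1 over L1,L2,L3:
after L1 α=1: [94, 178, 5]
after L2 α=6/7: [1588/7, 118, 353/7]
after L3 α=4/5: [844/7, 222/5, 5057/35]
→ [121, 44, 144]

(2,2) stack=L1,L2,L4; from [0,0,0]:
L1 α=0: [0, 0, 0]
L2 α=0: [0, 0, 0]
L4 α=1/3: [191/3, 179/3, 92/3]
→ [64, 60, 31]

query (0,1) [L1,L2,L5] — begin 0,0,0
after L1 α=1/2: [25/2, 179/2, 77/2]
after L2 α=1/4: [289/8, 1017/8, 359/8]
after L5 α=1/2: [321/16, 2721/16, 967/16]
rounded: [20, 170, 60]


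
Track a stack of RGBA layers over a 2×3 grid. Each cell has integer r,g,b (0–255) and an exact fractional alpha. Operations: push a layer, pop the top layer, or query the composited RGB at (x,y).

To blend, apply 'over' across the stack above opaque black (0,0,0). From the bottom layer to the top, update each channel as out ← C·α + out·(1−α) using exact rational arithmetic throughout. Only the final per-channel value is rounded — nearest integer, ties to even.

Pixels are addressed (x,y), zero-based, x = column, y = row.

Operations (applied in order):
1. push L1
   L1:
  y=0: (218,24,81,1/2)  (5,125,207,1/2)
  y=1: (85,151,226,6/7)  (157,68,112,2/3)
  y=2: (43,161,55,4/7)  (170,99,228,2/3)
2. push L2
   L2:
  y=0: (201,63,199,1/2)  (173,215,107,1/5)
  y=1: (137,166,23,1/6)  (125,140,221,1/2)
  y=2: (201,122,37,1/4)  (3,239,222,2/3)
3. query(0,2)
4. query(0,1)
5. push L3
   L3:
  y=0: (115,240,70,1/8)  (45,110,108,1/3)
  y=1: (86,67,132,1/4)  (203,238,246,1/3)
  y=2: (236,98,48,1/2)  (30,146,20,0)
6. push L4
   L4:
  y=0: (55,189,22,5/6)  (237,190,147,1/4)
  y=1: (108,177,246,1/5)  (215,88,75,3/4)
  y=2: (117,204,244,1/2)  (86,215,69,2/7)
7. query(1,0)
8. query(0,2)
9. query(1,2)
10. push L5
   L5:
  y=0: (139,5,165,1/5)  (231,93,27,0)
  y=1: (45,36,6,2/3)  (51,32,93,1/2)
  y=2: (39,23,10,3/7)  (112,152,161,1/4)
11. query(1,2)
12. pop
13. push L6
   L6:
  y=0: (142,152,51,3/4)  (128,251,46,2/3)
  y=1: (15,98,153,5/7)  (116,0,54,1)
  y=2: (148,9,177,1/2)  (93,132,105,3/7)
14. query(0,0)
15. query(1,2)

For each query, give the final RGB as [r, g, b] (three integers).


at x=0,y=2 over L1,L2:
+L1 (α=4/7) → [172/7, 92, 220/7]
+L2 (α=1/4) → [1923/28, 199/2, 919/28]
= [69, 100, 33]

at x=0,y=1 over L1,L2:
after L1 α=6/7: [510/7, 906/7, 1356/7]
after L2 α=1/6: [3509/42, 2846/21, 6941/42]
= [84, 136, 165]

query (1,0) [L1,L2,L3,L4] — begin 0,0,0
after L1 α=1/2: [5/2, 125/2, 207/2]
after L2 α=1/5: [183/5, 93, 521/5]
after L3 α=1/3: [197/5, 296/3, 1582/15]
after L4 α=1/4: [444/5, 243/2, 2317/20]
→ [89, 122, 116]

(0,2) stack=L1,L2,L3,L4; from [0,0,0]:
+L1 (α=4/7) → [172/7, 92, 220/7]
+L2 (α=1/4) → [1923/28, 199/2, 919/28]
+L3 (α=1/2) → [8531/56, 395/4, 2263/56]
+L4 (α=1/2) → [15083/112, 1211/8, 15927/112]
rounded: [135, 151, 142]

(1,2) stack=L1,L2,L3,L4; from [0,0,0]:
after L1 α=2/3: [340/3, 66, 152]
after L2 α=2/3: [358/9, 544/3, 596/3]
after L3 α=0: [358/9, 544/3, 596/3]
after L4 α=2/7: [3338/63, 4010/21, 3394/21]
→ [53, 191, 162]

at x=1,y=2 over L1,L2,L3,L4,L5:
+L1 (α=2/3) → [340/3, 66, 152]
+L2 (α=2/3) → [358/9, 544/3, 596/3]
+L3 (α=0) → [358/9, 544/3, 596/3]
+L4 (α=2/7) → [3338/63, 4010/21, 3394/21]
+L5 (α=1/4) → [2845/42, 2537/14, 4521/28]
→ [68, 181, 161]

query (0,0) [L1,L2,L3,L4,L6] — begin 0,0,0
L1 α=1/2: [109, 12, 81/2]
L2 α=1/2: [155, 75/2, 479/4]
L3 α=1/8: [150, 1005/16, 3633/32]
L4 α=5/6: [425/6, 5375/32, 7153/192]
L6 α=3/4: [2981/24, 19967/128, 36529/768]
→ [124, 156, 48]

(1,2) stack=L1,L2,L3,L4,L6; from [0,0,0]:
after L1 α=2/3: [340/3, 66, 152]
after L2 α=2/3: [358/9, 544/3, 596/3]
after L3 α=0: [358/9, 544/3, 596/3]
after L4 α=2/7: [3338/63, 4010/21, 3394/21]
after L6 α=3/7: [30929/441, 24356/147, 20191/147]
= [70, 166, 137]


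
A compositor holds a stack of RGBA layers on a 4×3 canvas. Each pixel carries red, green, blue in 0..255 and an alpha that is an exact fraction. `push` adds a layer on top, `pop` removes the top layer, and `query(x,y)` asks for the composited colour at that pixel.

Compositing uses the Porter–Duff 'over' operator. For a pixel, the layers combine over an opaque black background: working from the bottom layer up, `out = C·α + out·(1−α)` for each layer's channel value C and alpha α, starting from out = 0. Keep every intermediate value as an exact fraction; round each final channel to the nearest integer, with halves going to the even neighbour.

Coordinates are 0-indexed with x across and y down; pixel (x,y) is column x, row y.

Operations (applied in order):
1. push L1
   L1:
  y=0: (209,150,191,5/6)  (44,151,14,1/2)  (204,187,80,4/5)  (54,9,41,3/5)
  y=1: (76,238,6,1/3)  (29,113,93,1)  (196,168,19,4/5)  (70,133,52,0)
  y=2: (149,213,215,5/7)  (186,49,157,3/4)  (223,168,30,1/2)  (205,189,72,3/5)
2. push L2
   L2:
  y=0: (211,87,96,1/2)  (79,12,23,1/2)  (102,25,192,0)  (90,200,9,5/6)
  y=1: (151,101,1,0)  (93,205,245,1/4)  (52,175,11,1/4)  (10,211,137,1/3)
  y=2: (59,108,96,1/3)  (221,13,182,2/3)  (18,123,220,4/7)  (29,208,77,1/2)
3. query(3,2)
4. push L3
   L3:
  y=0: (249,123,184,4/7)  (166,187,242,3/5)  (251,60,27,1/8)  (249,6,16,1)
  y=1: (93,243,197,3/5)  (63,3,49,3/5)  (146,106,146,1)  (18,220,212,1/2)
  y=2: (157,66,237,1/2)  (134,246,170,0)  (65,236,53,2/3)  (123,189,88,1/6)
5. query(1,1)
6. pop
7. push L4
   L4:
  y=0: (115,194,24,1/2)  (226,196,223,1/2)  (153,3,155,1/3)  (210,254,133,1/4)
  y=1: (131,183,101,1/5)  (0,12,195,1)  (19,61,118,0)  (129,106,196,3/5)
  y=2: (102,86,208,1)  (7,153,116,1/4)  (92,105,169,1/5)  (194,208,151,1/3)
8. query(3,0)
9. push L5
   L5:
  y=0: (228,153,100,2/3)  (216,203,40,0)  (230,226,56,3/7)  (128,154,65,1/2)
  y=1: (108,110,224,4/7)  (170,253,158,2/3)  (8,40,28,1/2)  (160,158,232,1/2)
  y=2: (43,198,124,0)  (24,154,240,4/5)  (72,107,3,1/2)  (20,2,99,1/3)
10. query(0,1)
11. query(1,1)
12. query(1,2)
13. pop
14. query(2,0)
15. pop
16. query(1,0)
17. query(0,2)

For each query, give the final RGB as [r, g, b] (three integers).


(3,2) stack=L1,L2; from [0,0,0]:
L1 α=3/5: [123, 567/5, 216/5]
L2 α=1/2: [76, 1607/10, 601/10]
→ [76, 161, 60]

at x=1,y=1 over L1,L2,L3:
after L1 α=1: [29, 113, 93]
after L2 α=1/4: [45, 136, 131]
after L3 α=3/5: [279/5, 281/5, 409/5]
= [56, 56, 82]

query (3,0) [L1,L2,L4] — begin 0,0,0
after L1 α=3/5: [162/5, 27/5, 123/5]
after L2 α=5/6: [402/5, 5027/30, 58/5]
after L4 α=1/4: [564/5, 7567/40, 839/20]
rounded: [113, 189, 42]

at x=0,y=1 over L1,L2,L4,L5:
+L1 (α=1/3) → [76/3, 238/3, 2]
+L2 (α=0) → [76/3, 238/3, 2]
+L4 (α=1/5) → [697/15, 1501/15, 109/5]
+L5 (α=4/7) → [2857/35, 3701/35, 4807/35]
rounded: [82, 106, 137]

(1,1) stack=L1,L2,L4,L5; from [0,0,0]:
after L1 α=1: [29, 113, 93]
after L2 α=1/4: [45, 136, 131]
after L4 α=1: [0, 12, 195]
after L5 α=2/3: [340/3, 518/3, 511/3]
= [113, 173, 170]

(1,2) stack=L1,L2,L4,L5; from [0,0,0]:
+L1 (α=3/4) → [279/2, 147/4, 471/4]
+L2 (α=2/3) → [1163/6, 251/12, 1927/12]
+L4 (α=1/4) → [1177/8, 863/16, 2391/16]
+L5 (α=4/5) → [389/8, 10719/80, 17751/80]
= [49, 134, 222]

at x=2,y=0 over L1,L2,L4:
L1 α=4/5: [816/5, 748/5, 64]
L2 α=0: [816/5, 748/5, 64]
L4 α=1/3: [799/5, 1511/15, 283/3]
→ [160, 101, 94]

(1,0) stack=L1,L2; from [0,0,0]:
after L1 α=1/2: [22, 151/2, 7]
after L2 α=1/2: [101/2, 175/4, 15]
→ [50, 44, 15]

query (0,2) [L1,L2] — begin 0,0,0
after L1 α=5/7: [745/7, 1065/7, 1075/7]
after L2 α=1/3: [1903/21, 962/7, 2822/21]
rounded: [91, 137, 134]


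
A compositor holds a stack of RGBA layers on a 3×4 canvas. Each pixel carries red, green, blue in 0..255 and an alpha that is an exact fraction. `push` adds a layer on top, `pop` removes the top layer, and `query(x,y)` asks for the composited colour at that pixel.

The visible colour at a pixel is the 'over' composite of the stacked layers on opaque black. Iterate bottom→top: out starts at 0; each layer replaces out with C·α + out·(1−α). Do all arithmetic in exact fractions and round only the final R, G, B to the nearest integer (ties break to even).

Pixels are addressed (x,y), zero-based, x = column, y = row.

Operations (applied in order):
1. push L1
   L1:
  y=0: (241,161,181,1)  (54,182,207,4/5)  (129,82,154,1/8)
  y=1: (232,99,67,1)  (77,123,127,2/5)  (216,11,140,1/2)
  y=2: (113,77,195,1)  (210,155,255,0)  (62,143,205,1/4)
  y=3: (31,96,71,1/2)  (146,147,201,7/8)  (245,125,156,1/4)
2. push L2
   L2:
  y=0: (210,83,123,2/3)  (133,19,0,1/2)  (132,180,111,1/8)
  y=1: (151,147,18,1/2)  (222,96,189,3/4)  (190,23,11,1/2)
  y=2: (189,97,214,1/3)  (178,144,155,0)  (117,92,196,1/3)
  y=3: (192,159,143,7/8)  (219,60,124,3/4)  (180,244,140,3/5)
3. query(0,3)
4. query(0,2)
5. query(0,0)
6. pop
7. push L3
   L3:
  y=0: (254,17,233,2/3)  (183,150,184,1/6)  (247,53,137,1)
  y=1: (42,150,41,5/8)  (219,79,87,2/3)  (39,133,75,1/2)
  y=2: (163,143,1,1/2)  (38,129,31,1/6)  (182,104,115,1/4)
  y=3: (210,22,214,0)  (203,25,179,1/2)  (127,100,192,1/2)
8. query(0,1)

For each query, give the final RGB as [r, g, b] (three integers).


at x=0,y=3 over L1,L2:
L1 α=1/2: [31/2, 48, 71/2]
L2 α=7/8: [2719/16, 1161/8, 2073/16]
= [170, 145, 130]

query (0,2) [L1,L2] — begin 0,0,0
L1 α=1: [113, 77, 195]
L2 α=1/3: [415/3, 251/3, 604/3]
→ [138, 84, 201]

(0,0) stack=L1,L2; from [0,0,0]:
L1 α=1: [241, 161, 181]
L2 α=2/3: [661/3, 109, 427/3]
→ [220, 109, 142]

(0,1) stack=L1,L3; from [0,0,0]:
+L1 (α=1) → [232, 99, 67]
+L3 (α=5/8) → [453/4, 1047/8, 203/4]
→ [113, 131, 51]


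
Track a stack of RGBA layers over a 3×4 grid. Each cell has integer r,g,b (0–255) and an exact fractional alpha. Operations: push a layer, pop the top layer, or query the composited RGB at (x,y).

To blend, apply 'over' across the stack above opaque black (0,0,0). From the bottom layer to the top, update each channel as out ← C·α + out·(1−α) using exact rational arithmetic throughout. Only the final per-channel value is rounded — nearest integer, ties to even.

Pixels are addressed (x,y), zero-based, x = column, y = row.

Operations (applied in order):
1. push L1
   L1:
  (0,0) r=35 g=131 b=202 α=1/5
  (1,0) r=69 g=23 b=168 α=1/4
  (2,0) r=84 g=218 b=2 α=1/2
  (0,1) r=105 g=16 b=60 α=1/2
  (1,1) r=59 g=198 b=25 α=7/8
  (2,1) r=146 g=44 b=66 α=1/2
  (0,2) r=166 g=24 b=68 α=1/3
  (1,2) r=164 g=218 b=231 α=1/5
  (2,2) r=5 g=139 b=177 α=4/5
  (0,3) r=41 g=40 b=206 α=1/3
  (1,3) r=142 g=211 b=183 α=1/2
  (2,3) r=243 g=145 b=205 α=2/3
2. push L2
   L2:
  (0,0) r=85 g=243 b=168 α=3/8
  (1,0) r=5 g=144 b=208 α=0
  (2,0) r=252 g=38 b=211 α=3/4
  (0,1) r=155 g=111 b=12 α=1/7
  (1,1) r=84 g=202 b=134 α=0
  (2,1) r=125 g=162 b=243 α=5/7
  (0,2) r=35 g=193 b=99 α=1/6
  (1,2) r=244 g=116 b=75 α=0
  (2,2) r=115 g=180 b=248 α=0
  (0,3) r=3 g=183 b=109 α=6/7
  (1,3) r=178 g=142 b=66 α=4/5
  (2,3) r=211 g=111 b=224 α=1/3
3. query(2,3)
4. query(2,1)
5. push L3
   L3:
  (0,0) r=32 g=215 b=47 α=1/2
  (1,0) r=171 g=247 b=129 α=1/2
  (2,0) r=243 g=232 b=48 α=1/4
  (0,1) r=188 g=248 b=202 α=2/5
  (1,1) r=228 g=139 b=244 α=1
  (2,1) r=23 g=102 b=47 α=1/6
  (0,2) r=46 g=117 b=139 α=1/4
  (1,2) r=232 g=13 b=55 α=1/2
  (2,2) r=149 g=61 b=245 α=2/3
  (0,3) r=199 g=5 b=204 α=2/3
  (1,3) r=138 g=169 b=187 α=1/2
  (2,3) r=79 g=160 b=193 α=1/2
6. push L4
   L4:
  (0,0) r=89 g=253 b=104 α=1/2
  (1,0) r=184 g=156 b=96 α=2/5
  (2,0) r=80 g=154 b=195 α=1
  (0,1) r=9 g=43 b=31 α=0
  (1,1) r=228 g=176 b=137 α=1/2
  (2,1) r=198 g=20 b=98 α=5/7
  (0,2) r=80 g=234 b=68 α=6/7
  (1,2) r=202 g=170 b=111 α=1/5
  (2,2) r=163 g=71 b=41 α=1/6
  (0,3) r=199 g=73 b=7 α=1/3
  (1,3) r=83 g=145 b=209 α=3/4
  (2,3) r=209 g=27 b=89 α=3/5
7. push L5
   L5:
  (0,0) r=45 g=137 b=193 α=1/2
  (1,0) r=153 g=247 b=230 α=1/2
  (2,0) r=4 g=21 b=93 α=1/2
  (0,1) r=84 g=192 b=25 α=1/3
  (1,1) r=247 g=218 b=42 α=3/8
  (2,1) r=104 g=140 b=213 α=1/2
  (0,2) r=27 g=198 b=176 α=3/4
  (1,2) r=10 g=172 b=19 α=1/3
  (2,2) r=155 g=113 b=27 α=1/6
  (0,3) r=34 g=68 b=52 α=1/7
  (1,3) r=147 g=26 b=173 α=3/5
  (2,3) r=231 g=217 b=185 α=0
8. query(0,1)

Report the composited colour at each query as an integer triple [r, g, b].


query (2,3) [L1,L2] — begin 0,0,0
+L1 (α=2/3) → [162, 290/3, 410/3]
+L2 (α=1/3) → [535/3, 913/9, 1492/9]
rounded: [178, 101, 166]

at x=2,y=1 over L1,L2:
L1 α=1/2: [73, 22, 33]
L2 α=5/7: [771/7, 122, 183]
rounded: [110, 122, 183]

(0,1) stack=L1,L2,L3,L4,L5; from [0,0,0]:
L1 α=1/2: [105/2, 8, 30]
L2 α=1/7: [470/7, 159/7, 192/7]
L3 α=2/5: [4042/35, 3949/35, 3404/35]
L4 α=0: [4042/35, 3949/35, 3404/35]
L5 α=1/3: [11024/105, 14618/105, 2561/35]
→ [105, 139, 73]


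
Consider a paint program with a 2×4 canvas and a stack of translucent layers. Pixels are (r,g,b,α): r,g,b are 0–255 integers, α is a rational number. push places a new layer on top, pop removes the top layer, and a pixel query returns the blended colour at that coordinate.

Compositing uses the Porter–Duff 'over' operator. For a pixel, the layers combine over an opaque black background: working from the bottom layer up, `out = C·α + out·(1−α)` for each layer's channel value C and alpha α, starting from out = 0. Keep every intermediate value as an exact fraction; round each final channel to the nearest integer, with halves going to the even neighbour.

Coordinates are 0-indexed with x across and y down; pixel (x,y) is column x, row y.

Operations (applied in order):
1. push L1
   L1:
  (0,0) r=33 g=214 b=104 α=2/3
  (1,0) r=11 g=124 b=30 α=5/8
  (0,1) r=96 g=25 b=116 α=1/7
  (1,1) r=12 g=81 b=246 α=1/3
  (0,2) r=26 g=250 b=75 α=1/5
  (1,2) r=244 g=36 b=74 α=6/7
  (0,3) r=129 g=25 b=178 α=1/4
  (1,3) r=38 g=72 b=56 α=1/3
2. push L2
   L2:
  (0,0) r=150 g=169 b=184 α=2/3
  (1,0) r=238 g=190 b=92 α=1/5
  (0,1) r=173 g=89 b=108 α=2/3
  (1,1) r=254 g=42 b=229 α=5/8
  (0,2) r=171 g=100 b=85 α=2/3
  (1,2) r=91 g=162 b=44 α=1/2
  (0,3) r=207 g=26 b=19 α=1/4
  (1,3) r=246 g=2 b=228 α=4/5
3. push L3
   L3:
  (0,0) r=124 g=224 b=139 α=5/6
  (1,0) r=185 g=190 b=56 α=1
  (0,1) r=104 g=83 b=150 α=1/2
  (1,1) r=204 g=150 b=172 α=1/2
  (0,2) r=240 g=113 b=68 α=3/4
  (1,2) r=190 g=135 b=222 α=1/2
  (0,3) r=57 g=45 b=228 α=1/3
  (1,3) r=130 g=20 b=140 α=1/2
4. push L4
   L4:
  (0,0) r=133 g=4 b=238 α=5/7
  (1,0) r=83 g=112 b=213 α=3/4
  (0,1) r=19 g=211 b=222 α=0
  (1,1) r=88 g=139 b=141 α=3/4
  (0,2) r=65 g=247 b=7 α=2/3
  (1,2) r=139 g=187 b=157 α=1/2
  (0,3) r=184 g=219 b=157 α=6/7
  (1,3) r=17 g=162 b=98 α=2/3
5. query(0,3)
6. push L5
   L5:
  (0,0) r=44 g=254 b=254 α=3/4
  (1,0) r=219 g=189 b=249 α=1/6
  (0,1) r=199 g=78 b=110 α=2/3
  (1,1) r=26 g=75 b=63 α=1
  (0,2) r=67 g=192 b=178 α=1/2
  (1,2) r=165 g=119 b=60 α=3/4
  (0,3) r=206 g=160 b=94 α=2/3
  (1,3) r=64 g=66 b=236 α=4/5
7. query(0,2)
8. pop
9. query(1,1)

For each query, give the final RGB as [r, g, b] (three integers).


at x=0,y=3 over L1,L2,L3,L4:
after L1 α=1/4: [129/4, 25/4, 89/2]
after L2 α=1/4: [1215/16, 179/16, 305/8]
after L3 α=1/3: [557/8, 539/24, 1217/12]
after L4 α=6/7: [9389/56, 32075/168, 12521/84]
rounded: [168, 191, 149]

query (0,2) [L1,L2,L3,L4,L5] — begin 0,0,0
after L1 α=1/5: [26/5, 50, 15]
after L2 α=2/3: [1736/15, 250/3, 185/3]
after L3 α=3/4: [3134/15, 1267/12, 797/12]
after L4 α=2/3: [5084/45, 7195/36, 965/36]
after L5 α=1/2: [8099/90, 14107/72, 7373/72]
rounded: [90, 196, 102]

at x=1,y=1 over L1,L2,L3,L4:
after L1 α=1/3: [4, 27, 82]
after L2 α=5/8: [641/4, 291/8, 1391/8]
after L3 α=1/2: [1457/8, 1491/16, 2767/16]
after L4 α=3/4: [3569/32, 8163/64, 9535/64]
rounded: [112, 128, 149]


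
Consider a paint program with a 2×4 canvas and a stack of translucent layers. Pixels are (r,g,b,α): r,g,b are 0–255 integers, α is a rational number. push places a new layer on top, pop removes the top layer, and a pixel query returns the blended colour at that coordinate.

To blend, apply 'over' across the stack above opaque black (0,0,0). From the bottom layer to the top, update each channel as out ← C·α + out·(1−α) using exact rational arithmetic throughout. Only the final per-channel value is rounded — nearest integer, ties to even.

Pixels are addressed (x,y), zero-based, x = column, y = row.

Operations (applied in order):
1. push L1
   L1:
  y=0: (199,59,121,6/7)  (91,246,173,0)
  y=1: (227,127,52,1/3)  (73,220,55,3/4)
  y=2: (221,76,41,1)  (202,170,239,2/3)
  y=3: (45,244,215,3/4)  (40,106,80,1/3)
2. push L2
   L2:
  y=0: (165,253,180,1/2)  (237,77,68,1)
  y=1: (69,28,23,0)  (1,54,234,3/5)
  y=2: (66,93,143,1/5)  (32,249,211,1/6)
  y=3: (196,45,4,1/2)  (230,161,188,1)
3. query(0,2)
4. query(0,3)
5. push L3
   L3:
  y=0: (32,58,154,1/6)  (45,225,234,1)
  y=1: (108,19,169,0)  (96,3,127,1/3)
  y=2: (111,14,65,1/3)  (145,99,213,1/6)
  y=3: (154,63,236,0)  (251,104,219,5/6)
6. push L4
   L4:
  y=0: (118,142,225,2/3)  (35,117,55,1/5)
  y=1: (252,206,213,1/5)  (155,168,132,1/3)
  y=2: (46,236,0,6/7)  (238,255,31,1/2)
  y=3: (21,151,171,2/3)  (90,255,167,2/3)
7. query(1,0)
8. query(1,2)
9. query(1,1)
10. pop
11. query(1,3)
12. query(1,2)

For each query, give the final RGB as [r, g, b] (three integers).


at x=0,y=2 over L1,L2:
L1 α=1: [221, 76, 41]
L2 α=1/5: [190, 397/5, 307/5]
= [190, 79, 61]

(0,3) stack=L1,L2; from [0,0,0]:
after L1 α=3/4: [135/4, 183, 645/4]
after L2 α=1/2: [919/8, 114, 661/8]
rounded: [115, 114, 83]

query (1,0) [L1,L2,L3,L4] — begin 0,0,0
+L1 (α=0) → [0, 0, 0]
+L2 (α=1) → [237, 77, 68]
+L3 (α=1) → [45, 225, 234]
+L4 (α=1/5) → [43, 1017/5, 991/5]
rounded: [43, 203, 198]

(1,2) stack=L1,L2,L3,L4; from [0,0,0]:
after L1 α=2/3: [404/3, 340/3, 478/3]
after L2 α=1/6: [1058/9, 2447/18, 3023/18]
after L3 α=1/6: [6595/54, 14017/108, 18949/108]
after L4 α=1/2: [19447/108, 41557/216, 22297/216]
→ [180, 192, 103]

at x=1,y=1 over L1,L2,L3,L4:
+L1 (α=3/4) → [219/4, 165, 165/4]
+L2 (α=3/5) → [45/2, 492/5, 1569/10]
+L3 (α=1/3) → [47, 333/5, 2204/15]
+L4 (α=1/3) → [83, 502/5, 6388/45]
→ [83, 100, 142]

(1,3) stack=L1,L2,L3; from [0,0,0]:
after L1 α=1/3: [40/3, 106/3, 80/3]
after L2 α=1: [230, 161, 188]
after L3 α=5/6: [495/2, 227/2, 1283/6]
= [248, 114, 214]

(1,2) stack=L1,L2,L3; from [0,0,0]:
L1 α=2/3: [404/3, 340/3, 478/3]
L2 α=1/6: [1058/9, 2447/18, 3023/18]
L3 α=1/6: [6595/54, 14017/108, 18949/108]
→ [122, 130, 175]


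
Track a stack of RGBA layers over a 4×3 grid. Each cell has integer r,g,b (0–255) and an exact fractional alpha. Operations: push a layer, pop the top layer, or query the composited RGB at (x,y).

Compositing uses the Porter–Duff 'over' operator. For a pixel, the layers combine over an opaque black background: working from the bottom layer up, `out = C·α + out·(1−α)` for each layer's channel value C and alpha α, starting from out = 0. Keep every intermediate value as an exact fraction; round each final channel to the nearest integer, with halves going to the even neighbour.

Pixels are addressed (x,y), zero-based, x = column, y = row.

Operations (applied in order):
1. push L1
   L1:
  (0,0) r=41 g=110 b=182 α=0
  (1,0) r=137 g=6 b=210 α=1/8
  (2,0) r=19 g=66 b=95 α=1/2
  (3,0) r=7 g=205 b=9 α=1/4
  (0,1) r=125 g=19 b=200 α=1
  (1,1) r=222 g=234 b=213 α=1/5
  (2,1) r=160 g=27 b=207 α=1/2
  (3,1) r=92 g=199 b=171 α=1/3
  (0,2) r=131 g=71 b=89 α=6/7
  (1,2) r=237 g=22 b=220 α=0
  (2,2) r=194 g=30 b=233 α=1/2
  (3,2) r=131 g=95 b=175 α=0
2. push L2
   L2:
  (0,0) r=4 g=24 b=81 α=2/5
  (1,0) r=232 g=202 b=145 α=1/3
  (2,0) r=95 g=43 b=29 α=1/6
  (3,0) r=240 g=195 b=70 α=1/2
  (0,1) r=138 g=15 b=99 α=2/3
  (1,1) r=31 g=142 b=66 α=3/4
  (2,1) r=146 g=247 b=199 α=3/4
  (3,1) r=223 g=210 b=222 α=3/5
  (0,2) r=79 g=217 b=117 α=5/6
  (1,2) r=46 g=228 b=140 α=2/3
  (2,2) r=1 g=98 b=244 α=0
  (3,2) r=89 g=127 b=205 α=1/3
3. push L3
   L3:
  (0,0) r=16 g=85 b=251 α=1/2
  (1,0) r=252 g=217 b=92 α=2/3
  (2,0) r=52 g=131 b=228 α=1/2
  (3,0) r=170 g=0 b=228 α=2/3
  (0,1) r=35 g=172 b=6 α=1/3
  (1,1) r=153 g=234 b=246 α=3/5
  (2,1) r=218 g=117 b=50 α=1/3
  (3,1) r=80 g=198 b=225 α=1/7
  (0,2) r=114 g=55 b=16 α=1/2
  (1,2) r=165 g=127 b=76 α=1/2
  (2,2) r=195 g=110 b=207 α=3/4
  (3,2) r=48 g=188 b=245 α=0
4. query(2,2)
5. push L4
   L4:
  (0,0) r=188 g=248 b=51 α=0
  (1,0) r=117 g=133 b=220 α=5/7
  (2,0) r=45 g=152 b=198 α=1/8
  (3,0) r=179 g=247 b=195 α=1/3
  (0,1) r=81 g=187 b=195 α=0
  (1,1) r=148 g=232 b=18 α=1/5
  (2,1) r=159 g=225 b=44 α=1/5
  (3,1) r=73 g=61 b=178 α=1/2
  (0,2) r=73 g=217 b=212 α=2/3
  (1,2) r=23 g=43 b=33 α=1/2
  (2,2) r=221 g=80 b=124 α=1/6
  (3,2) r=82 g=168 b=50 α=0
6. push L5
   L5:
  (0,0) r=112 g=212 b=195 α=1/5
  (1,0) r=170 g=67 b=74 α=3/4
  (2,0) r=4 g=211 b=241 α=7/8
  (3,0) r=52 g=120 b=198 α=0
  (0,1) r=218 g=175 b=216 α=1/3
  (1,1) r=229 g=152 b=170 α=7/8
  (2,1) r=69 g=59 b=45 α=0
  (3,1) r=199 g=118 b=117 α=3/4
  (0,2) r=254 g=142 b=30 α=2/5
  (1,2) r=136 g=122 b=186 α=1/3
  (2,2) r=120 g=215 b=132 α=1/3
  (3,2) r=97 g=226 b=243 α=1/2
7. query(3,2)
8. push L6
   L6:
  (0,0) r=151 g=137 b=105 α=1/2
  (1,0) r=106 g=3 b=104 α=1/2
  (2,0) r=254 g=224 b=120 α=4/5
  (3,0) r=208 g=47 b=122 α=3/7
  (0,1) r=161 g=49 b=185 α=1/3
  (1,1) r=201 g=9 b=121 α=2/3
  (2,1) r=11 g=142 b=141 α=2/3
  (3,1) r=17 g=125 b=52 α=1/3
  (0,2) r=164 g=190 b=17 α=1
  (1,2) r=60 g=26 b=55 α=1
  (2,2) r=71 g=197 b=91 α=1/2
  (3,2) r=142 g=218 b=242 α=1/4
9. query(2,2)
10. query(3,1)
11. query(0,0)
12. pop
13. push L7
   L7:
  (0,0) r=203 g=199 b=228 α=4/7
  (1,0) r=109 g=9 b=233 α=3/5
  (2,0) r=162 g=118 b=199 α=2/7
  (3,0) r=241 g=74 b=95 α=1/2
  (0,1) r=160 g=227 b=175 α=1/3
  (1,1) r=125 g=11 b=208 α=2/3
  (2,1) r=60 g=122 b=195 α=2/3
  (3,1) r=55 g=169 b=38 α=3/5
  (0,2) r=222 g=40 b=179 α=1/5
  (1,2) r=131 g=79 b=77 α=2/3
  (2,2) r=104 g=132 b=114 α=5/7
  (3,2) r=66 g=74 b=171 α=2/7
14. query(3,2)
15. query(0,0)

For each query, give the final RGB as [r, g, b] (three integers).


(2,2) stack=L1,L2,L3; from [0,0,0]:
after L1 α=1/2: [97, 15, 233/2]
after L2 α=0: [97, 15, 233/2]
after L3 α=3/4: [341/2, 345/4, 1475/8]
→ [170, 86, 184]

(3,2) stack=L1,L2,L3,L4,L5; from [0,0,0]:
after L1 α=0: [0, 0, 0]
after L2 α=1/3: [89/3, 127/3, 205/3]
after L3 α=0: [89/3, 127/3, 205/3]
after L4 α=0: [89/3, 127/3, 205/3]
after L5 α=1/2: [190/3, 805/6, 467/3]
→ [63, 134, 156]

(2,2) stack=L1,L2,L3,L4,L5,L6; from [0,0,0]:
L1 α=1/2: [97, 15, 233/2]
L2 α=0: [97, 15, 233/2]
L3 α=3/4: [341/2, 345/4, 1475/8]
L4 α=1/6: [2147/12, 2045/24, 2789/16]
L5 α=1/3: [2867/18, 4625/36, 3845/24]
L6 α=1/2: [4145/36, 11717/72, 6029/48]
rounded: [115, 163, 126]

at x=3,y=1 over L1,L2,L3,L4,L5,L6:
+L1 (α=1/3) → [92/3, 199/3, 57]
+L2 (α=3/5) → [2191/15, 2288/15, 156]
+L3 (α=1/7) → [4782/35, 5566/35, 1161/7]
+L4 (α=1/2) → [7337/70, 7701/70, 2407/14]
+L5 (α=3/4) → [49127/280, 32481/280, 7321/56]
+L6 (α=1/3) → [17169/140, 49981/420, 8777/84]
→ [123, 119, 104]

at x=0,y=0 over L1,L2,L3,L4,L5,L6:
L1 α=0: [0, 0, 0]
L2 α=2/5: [8/5, 48/5, 162/5]
L3 α=1/2: [44/5, 473/10, 1417/10]
L4 α=0: [44/5, 473/10, 1417/10]
L5 α=1/5: [736/25, 2006/25, 3809/25]
L6 α=1/2: [4511/50, 5431/50, 3217/25]
= [90, 109, 129]

(3,2) stack=L1,L2,L3,L4,L5,L7; from [0,0,0]:
after L1 α=0: [0, 0, 0]
after L2 α=1/3: [89/3, 127/3, 205/3]
after L3 α=0: [89/3, 127/3, 205/3]
after L4 α=0: [89/3, 127/3, 205/3]
after L5 α=1/2: [190/3, 805/6, 467/3]
after L7 α=2/7: [1346/21, 4913/42, 3361/21]
= [64, 117, 160]

at x=0,y=0 over L1,L2,L3,L4,L5,L7:
after L1 α=0: [0, 0, 0]
after L2 α=2/5: [8/5, 48/5, 162/5]
after L3 α=1/2: [44/5, 473/10, 1417/10]
after L4 α=0: [44/5, 473/10, 1417/10]
after L5 α=1/5: [736/25, 2006/25, 3809/25]
after L7 α=4/7: [22508/175, 25918/175, 34227/175]
→ [129, 148, 196]
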